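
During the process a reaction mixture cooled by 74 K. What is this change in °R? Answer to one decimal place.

Only the scale ratio 1.8 matters for a change in temperature.
74 × 1.8 = 133.2.

133.2°R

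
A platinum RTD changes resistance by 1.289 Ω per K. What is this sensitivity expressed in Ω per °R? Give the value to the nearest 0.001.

0.716 Ω per °R

Since only a temperature interval is involved, the additive offset between the scales drops out.
A change of 1°R is a change of 5/9 K, so per °R the value is 1.289 × 5/9 = 0.716.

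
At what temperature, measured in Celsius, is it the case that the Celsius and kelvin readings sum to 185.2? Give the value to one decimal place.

-44.0°C

Let C be the Celsius reading. The kelvin reading is K = 1·C + 273.15.
Require C + K = 185.2: (2)·C + 273.15 = 185.2.
C = (185.2 - 273.15) / (2) = -44.0.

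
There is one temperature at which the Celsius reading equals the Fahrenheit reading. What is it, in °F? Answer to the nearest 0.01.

Let F be the Fahrenheit reading. The Celsius reading is C = 5/9·F - 17.7778.
Set C = F: 5/9·F - 17.7778 = F.
(-4/9)·F = 17.7778  ⇒  F = -40.00.

-40.00°F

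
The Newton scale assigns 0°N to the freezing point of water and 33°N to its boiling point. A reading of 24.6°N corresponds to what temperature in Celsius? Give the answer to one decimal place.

74.5°C

Linear interpolation between the fixed points: C = (24.6 - 0) × 100 / (33 - 0) = 74.5455°C.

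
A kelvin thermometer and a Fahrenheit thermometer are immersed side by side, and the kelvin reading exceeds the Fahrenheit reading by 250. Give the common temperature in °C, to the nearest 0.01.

Let x be the kelvin reading; then the Fahrenheit reading is 1.8·x - 459.67.
(1.8·x - 459.67) - x = -250  ⇒  (0.8)·x = 209.67  ⇒  x = 262.0875 K.
In Celsius: 262.0875 - 273.15 = -11.06°C.

-11.06°C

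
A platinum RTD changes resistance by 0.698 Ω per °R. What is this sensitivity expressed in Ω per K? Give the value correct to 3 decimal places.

The quantity depends on a temperature interval, so only the ratio of degree sizes applies; the offset between the scales is irrelevant.
A change of 1 K is a change of 1.8°R, so per K the value is 0.698 × 1.8 = 1.256.

1.256 Ω per K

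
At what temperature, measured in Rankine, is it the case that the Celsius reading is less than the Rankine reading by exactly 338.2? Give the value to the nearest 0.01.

Let R be the Rankine reading. The Celsius reading is C = 5/9·R - 273.15.
Require C - R = -338.2: (-4/9)·R - 273.15 = -338.2.
R = (-338.2 + 273.15) / (-4/9) = 146.36.

146.36°R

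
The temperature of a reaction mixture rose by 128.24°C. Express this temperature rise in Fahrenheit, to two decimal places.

230.83°F

Only the scale ratio 1.8 matters for a change in temperature.
128.24 × 1.8 = 230.83.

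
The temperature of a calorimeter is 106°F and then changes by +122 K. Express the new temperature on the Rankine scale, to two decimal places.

785.27°R

Initial temperature in Celsius: (106 - 32) × 5/9 = 41.1111°C.
The 122 K change is an interval; Kelvin and Celsius degrees are the same size, so ΔC = +122°C.
Final Celsius temperature: 41.1111 + 122.0000 = 163.1111°C.
In Rankine: 163.1111 × 1.8 + 491.67 = 785.27°R.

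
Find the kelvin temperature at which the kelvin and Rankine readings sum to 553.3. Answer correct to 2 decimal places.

Let K be the kelvin reading. The Rankine reading is R = 1.8·K.
Require K + R = 553.3: (2.8)·K = 553.3.
K = (553.3) / (2.8) = 197.61.

197.61 K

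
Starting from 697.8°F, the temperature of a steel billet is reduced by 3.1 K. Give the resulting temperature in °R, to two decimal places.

1151.89°R

Initial temperature in Celsius: (697.8 - 32) × 5/9 = 369.8889°C.
The 3.1 K change is an interval; Kelvin and Celsius degrees are the same size, so ΔC = -3.1°C.
Final Celsius temperature: 369.8889 - 3.1000 = 366.7889°C.
In Rankine: 366.7889 × 1.8 + 491.67 = 1151.89°R.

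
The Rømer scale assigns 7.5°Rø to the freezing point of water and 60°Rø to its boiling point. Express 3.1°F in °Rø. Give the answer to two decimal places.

First in Celsius: (3.1 - 32) × 5/9 = -16.0556°C.
Linearly onto the Rømer scale: 7.5 + (-16.0556 / 100) × (60 - 7.5) = -0.93°Rø.

-0.93°Rø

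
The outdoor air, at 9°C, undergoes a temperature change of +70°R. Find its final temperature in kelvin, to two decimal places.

The 70°R change is an interval, so only the factor 5/9 applies: +70 × 5/9 = +38.8889°C.
Final Celsius temperature: 9.0000 + 38.8889 = 47.8889°C.
In kelvin: 47.8889 + 273.15 = 321.04 K.

321.04 K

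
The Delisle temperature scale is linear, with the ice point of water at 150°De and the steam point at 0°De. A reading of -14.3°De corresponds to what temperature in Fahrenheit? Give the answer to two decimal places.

229.16°F

Linear interpolation between the fixed points: C = (-14.3 - 150) × 100 / (0 - 150) = 109.5333°C.
Then 109.5333 × 1.8 + 32 = 229.16°F.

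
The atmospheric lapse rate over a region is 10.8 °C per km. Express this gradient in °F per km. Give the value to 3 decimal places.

Since only a temperature interval is involved, the additive offset between the scales drops out.
A change of 1°C is a change of 1.8°F, so 10.8 × 1.8 = 19.440.

19.440 °F/km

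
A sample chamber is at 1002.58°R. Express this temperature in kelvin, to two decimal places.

In Celsius: (1002.58 - 491.67) × 5/9 = 283.8389°C.
In kelvin: 283.8389 + 273.15 = 556.99 K.

556.99 K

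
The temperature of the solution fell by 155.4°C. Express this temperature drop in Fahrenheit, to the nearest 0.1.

279.7°F

For a temperature interval the offset drops out; only the factor 1.8 applies.
155.4 × 1.8 = 279.7.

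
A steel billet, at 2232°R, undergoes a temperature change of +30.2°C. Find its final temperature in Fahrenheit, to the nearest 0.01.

1826.69°F

Initial temperature in Celsius: (2232 - 491.67) × 5/9 = 966.8500°C.
Final Celsius temperature: 966.8500 + 30.2000 = 997.0500°C.
In Fahrenheit: 997.0500 × 1.8 + 32 = 1826.69°F.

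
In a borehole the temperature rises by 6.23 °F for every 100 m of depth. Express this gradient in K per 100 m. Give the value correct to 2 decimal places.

Since only a temperature interval is involved, the additive offset between the scales drops out.
A change of 1°F is a change of 5/9 K, so 6.23 × 5/9 = 3.46.

3.46 K/100 m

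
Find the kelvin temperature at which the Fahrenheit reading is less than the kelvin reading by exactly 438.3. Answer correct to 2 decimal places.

Let K be the kelvin reading. The Fahrenheit reading is F = 1.8·K - 459.67.
Require F - K = -438.3: (0.8)·K - 459.67 = -438.3.
K = (-438.3 + 459.67) / (0.8) = 26.71.

26.71 K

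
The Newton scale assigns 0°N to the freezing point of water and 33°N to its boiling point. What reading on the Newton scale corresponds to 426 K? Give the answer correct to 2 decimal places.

50.44°N

First in Celsius: 426 - 273.15 = 152.8500°C.
Linearly onto the Newton scale: 0 + (152.8500 / 100) × (33 - 0) = 50.44°N.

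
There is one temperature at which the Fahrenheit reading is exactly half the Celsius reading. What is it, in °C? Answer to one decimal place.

-24.6°C

Let C be the Celsius reading. The Fahrenheit reading is F = 1.8·C + 32.
Require F = 0.5·C: 1.8·C + 32 = 0.5·C.
(1.3)·C = -32  ⇒  C = -24.6.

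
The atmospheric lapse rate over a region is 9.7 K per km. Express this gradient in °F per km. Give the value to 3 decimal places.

17.460 °F/km

Since only a temperature interval is involved, the additive offset between the scales drops out.
A change of 1 K is a change of 1.8°F, so 9.7 × 1.8 = 17.460.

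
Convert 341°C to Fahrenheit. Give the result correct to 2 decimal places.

645.80°F

In Fahrenheit: 341.0000 × 1.8 + 32 = 645.80°F.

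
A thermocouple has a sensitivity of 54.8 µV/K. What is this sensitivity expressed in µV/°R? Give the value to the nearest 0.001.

The quantity depends on a temperature interval, so only the ratio of degree sizes applies; the offset between the scales is irrelevant.
A change of 1°R is a change of 5/9 K, so per °R the value is 54.8 × 5/9 = 30.444.

30.444 µV/°R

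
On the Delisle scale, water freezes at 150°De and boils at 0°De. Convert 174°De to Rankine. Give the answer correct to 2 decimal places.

462.87°R

Linear interpolation between the fixed points: C = (174 - 150) × 100 / (0 - 150) = -16.0000°C.
Then -16.0000 × 1.8 + 491.67 = 462.87°R.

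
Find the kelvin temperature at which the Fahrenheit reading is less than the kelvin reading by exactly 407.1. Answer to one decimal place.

Let K be the kelvin reading. The Fahrenheit reading is F = 1.8·K - 459.67.
Require F - K = -407.1: (0.8)·K - 459.67 = -407.1.
K = (-407.1 + 459.67) / (0.8) = 65.7.

65.7 K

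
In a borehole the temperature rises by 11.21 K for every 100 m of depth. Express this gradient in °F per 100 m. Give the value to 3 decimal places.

20.178 °F/100 m

Since only a temperature interval is involved, the additive offset between the scales drops out.
A change of 1 K is a change of 1.8°F, so 11.21 × 1.8 = 20.178.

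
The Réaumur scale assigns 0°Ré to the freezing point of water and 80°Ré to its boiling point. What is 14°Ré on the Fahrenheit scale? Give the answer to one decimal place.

Linear interpolation between the fixed points: C = (14 - 0) × 100 / (80 - 0) = 17.5000°C.
Then 17.5000 × 1.8 + 32 = 63.5°F.

63.5°F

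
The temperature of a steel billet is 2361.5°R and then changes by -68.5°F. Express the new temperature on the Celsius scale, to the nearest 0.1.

1000.7°C

Initial temperature in Celsius: (2361.5 - 491.67) × 5/9 = 1038.7944°C.
The 68.5°F change is an interval, so only the factor 5/9 applies: -68.5 × 5/9 = -38.0556°C.
Final Celsius temperature: 1038.7944 - 38.0556 = 1000.7389°C.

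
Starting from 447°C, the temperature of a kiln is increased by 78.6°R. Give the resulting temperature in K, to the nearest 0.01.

The 78.6°R change is an interval, so only the factor 5/9 applies: +78.6 × 5/9 = +43.6667°C.
Final Celsius temperature: 447.0000 + 43.6667 = 490.6667°C.
In kelvin: 490.6667 + 273.15 = 763.82 K.

763.82 K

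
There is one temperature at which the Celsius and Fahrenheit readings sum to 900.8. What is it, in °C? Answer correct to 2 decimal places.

Let C be the Celsius reading. The Fahrenheit reading is F = 1.8·C + 32.
Require C + F = 900.8: (2.8)·C + 32 = 900.8.
C = (900.8 - 32) / (2.8) = 310.29.

310.29°C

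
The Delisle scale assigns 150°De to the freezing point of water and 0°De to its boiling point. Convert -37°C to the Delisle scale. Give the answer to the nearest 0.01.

Linearly onto the Delisle scale: 150 + (-37.0000 / 100) × (0 - 150) = 205.50°De.

205.50°De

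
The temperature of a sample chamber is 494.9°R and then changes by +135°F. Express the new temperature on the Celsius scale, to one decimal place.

76.8°C

Initial temperature in Celsius: (494.9 - 491.67) × 5/9 = 1.7944°C.
The 135°F change is an interval, so only the factor 5/9 applies: +135 × 5/9 = +75.0000°C.
Final Celsius temperature: 1.7944 + 75.0000 = 76.7944°C.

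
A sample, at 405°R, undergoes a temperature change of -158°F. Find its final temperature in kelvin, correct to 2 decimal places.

Initial temperature in Celsius: (405 - 491.67) × 5/9 = -48.1500°C.
The 158°F change is an interval, so only the factor 5/9 applies: -158 × 5/9 = -87.7778°C.
Final Celsius temperature: -48.1500 - 87.7778 = -135.9278°C.
In kelvin: -135.9278 + 273.15 = 137.22 K.

137.22 K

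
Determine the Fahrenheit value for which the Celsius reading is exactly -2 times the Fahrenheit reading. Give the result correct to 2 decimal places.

6.96°F

Let F be the Fahrenheit reading. The Celsius reading is C = 5/9·F - 17.7778.
Require C = -2·F: 5/9·F - 17.7778 = -2·F.
(23/9)·F = 17.7778  ⇒  F = 6.96.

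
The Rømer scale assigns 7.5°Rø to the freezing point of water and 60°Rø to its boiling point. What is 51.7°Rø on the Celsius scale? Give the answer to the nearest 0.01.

84.19°C

Linear interpolation between the fixed points: C = (51.7 - 7.5) × 100 / (60 - 7.5) = 84.1905°C.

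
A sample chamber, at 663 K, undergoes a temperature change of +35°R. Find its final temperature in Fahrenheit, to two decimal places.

768.73°F

Initial temperature in Celsius: 663 - 273.15 = 389.8500°C.
The 35°R change is an interval, so only the factor 5/9 applies: +35 × 5/9 = +19.4444°C.
Final Celsius temperature: 389.8500 + 19.4444 = 409.2944°C.
In Fahrenheit: 409.2944 × 1.8 + 32 = 768.73°F.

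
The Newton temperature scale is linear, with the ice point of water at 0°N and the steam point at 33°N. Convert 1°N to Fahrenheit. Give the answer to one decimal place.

Linear interpolation between the fixed points: C = (1 - 0) × 100 / (33 - 0) = 3.0303°C.
Then 3.0303 × 1.8 + 32 = 37.5°F.

37.5°F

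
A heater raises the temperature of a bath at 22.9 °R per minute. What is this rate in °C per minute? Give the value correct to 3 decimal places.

12.722 °C/minute

The quantity depends on a temperature interval, so only the ratio of degree sizes applies; the offset between the scales is irrelevant.
A change of 1°R is a change of 5/9°C, so 22.9 × 5/9 = 12.722.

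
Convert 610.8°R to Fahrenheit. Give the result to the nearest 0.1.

In Celsius: (610.8 - 491.67) × 5/9 = 66.1833°C.
In Fahrenheit: 66.1833 × 1.8 + 32 = 151.1°F.

151.1°F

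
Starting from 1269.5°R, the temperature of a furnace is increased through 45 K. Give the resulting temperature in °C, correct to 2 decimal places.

477.13°C

Initial temperature in Celsius: (1269.5 - 491.67) × 5/9 = 432.1278°C.
The 45 K change is an interval; Kelvin and Celsius degrees are the same size, so ΔC = +45°C.
Final Celsius temperature: 432.1278 + 45.0000 = 477.1278°C.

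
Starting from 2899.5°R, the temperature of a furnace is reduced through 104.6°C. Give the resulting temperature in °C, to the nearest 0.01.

Initial temperature in Celsius: (2899.5 - 491.67) × 5/9 = 1337.6833°C.
Final Celsius temperature: 1337.6833 - 104.6000 = 1233.0833°C.

1233.08°C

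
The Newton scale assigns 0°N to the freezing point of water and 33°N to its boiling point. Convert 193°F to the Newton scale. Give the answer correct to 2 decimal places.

29.52°N

First in Celsius: (193 - 32) × 5/9 = 89.4444°C.
Linearly onto the Newton scale: 0 + (89.4444 / 100) × (33 - 0) = 29.52°N.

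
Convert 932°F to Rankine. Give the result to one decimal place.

In Celsius: (932 - 32) × 5/9 = 500.0000°C.
In Rankine: 500.0000 × 1.8 + 491.67 = 1391.7°R.

1391.7°R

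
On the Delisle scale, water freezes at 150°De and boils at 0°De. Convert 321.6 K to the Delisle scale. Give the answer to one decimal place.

First in Celsius: 321.6 - 273.15 = 48.4500°C.
Linearly onto the Delisle scale: 150 + (48.4500 / 100) × (0 - 150) = 77.3°De.

77.3°De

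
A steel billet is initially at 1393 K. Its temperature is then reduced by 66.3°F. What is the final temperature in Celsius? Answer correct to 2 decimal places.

1083.02°C

Initial temperature in Celsius: 1393 - 273.15 = 1119.8500°C.
The 66.3°F change is an interval, so only the factor 5/9 applies: -66.3 × 5/9 = -36.8333°C.
Final Celsius temperature: 1119.8500 - 36.8333 = 1083.0167°C.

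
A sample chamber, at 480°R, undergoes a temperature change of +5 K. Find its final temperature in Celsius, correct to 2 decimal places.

-1.48°C

Initial temperature in Celsius: (480 - 491.67) × 5/9 = -6.4833°C.
The 5 K change is an interval; Kelvin and Celsius degrees are the same size, so ΔC = +5°C.
Final Celsius temperature: -6.4833 + 5.0000 = -1.4833°C.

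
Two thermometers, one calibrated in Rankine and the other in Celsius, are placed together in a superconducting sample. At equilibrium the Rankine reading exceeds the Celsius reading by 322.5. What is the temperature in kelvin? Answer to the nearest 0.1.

61.7 K

Let x be the Rankine reading; then the Celsius reading is 5/9·x - 273.15.
(5/9·x - 273.15) - x = -322.5  ⇒  (-4/9)·x = -49.35  ⇒  x = 111.0375°R.
In Celsius: (111.0375 - 491.67) × 5/9 = -211.4625°C.
In kelvin: -211.4625 + 273.15 = 61.7 K.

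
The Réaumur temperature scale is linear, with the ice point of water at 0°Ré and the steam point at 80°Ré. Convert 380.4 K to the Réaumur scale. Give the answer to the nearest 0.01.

First in Celsius: 380.4 - 273.15 = 107.2500°C.
Linearly onto the Réaumur scale: 0 + (107.2500 / 100) × (80 - 0) = 85.80°Ré.

85.80°Ré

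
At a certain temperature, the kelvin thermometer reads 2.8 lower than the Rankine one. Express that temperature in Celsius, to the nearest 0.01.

Let x be the Rankine reading; then the kelvin reading is 5/9·x.
(5/9·x) - x = -2.8  ⇒  (-4/9)·x = -2.8  ⇒  x = 6.3000°R.
In Celsius: (6.3 - 491.67) × 5/9 = -269.65°C.

-269.65°C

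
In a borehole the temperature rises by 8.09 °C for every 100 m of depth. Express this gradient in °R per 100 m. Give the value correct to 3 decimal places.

14.562 °R/100 m

Since only a temperature interval is involved, the additive offset between the scales drops out.
A change of 1°C is a change of 1.8°R, so 8.09 × 1.8 = 14.562.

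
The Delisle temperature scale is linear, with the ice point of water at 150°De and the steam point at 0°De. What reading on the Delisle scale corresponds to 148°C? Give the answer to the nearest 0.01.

Linearly onto the Delisle scale: 150 + (148.0000 / 100) × (0 - 150) = -72.00°De.

-72.00°De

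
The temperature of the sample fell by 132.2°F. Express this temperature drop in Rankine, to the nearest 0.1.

Fahrenheit and Rankine degrees are the same size, so the interval is unchanged: 132.2.

132.2°R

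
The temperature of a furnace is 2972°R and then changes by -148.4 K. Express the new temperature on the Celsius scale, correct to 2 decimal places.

Initial temperature in Celsius: (2972 - 491.67) × 5/9 = 1377.9611°C.
The 148.4 K change is an interval; Kelvin and Celsius degrees are the same size, so ΔC = -148.4°C.
Final Celsius temperature: 1377.9611 - 148.4000 = 1229.5611°C.

1229.56°C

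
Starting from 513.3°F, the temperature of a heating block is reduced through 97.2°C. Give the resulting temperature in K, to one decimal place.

443.3 K

Initial temperature in Celsius: (513.3 - 32) × 5/9 = 267.3889°C.
Final Celsius temperature: 267.3889 - 97.2000 = 170.1889°C.
In kelvin: 170.1889 + 273.15 = 443.3 K.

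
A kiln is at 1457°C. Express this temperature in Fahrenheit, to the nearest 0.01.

2654.60°F

In Fahrenheit: 1457.0000 × 1.8 + 32 = 2654.60°F.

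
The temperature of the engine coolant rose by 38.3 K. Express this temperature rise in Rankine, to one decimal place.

Only the scale ratio 1.8 matters for a change in temperature.
38.3 × 1.8 = 68.9.

68.9°R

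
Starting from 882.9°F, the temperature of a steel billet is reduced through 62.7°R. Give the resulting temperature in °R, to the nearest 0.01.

1279.87°R

Initial temperature in Celsius: (882.9 - 32) × 5/9 = 472.7222°C.
The 62.7°R change is an interval, so only the factor 5/9 applies: -62.7 × 5/9 = -34.8333°C.
Final Celsius temperature: 472.7222 - 34.8333 = 437.8889°C.
In Rankine: 437.8889 × 1.8 + 491.67 = 1279.87°R.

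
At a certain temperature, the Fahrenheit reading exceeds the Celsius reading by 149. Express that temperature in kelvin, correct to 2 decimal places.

Let x be the Fahrenheit reading; then the Celsius reading is 5/9·x - 17.7778.
(5/9·x - 17.7778) - x = -149  ⇒  (-4/9)·x = -131.222  ⇒  x = 295.2500°F.
In Celsius: (295.25 - 32) × 5/9 = 146.2500°C.
In kelvin: 146.2500 + 273.15 = 419.40 K.

419.40 K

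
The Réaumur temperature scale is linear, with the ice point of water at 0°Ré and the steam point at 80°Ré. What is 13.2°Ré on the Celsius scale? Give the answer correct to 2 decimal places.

16.50°C

Linear interpolation between the fixed points: C = (13.2 - 0) × 100 / (80 - 0) = 16.5000°C.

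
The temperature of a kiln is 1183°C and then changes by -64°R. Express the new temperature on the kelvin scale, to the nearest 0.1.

1420.6 K

The 64°R change is an interval, so only the factor 5/9 applies: -64 × 5/9 = -35.5556°C.
Final Celsius temperature: 1183.0000 - 35.5556 = 1147.4444°C.
In kelvin: 1147.4444 + 273.15 = 1420.6 K.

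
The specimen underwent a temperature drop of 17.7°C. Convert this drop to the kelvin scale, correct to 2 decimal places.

Celsius and kelvin degrees are the same size, so the interval is unchanged: 17.70.

17.70 K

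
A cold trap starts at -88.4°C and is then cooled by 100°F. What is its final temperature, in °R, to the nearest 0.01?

The 100°F change is an interval, so only the factor 5/9 applies: -100 × 5/9 = -55.5556°C.
Final Celsius temperature: -88.4000 - 55.5556 = -143.9556°C.
In Rankine: -143.9556 × 1.8 + 491.67 = 232.55°R.

232.55°R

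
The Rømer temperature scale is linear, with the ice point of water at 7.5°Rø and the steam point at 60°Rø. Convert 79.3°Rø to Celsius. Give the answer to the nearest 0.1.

136.8°C

Linear interpolation between the fixed points: C = (79.3 - 7.5) × 100 / (60 - 7.5) = 136.7619°C.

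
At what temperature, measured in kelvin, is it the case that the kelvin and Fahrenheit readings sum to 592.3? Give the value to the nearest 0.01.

Let K be the kelvin reading. The Fahrenheit reading is F = 1.8·K - 459.67.
Require K + F = 592.3: (2.8)·K - 459.67 = 592.3.
K = (592.3 + 459.67) / (2.8) = 375.70.

375.70 K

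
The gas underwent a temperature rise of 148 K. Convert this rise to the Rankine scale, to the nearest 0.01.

An interval of 1 K corresponds to 1.8°R.
148 × 1.8 = 266.40.

266.40°R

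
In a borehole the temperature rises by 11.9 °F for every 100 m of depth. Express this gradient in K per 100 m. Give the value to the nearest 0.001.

The quantity depends on a temperature interval, so only the ratio of degree sizes applies; the offset between the scales is irrelevant.
A change of 1°F is a change of 5/9 K, so 11.9 × 5/9 = 6.611.

6.611 K/100 m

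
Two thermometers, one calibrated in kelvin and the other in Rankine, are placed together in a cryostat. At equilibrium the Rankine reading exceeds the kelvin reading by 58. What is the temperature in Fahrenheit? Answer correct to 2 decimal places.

-329.17°F

Let x be the kelvin reading; then the Rankine reading is 1.8·x.
(1.8·x) - x = 58  ⇒  (0.8)·x = 58  ⇒  x = 72.5000 K.
In Celsius: 72.5 - 273.15 = -200.6500°C.
In Fahrenheit: -200.6500 × 1.8 + 32 = -329.17°F.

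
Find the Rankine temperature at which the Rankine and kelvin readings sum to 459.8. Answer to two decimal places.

295.59°R

Let R be the Rankine reading. The kelvin reading is K = 5/9·R.
Require R + K = 459.8: (14/9)·R = 459.8.
R = (459.8) / (14/9) = 295.59.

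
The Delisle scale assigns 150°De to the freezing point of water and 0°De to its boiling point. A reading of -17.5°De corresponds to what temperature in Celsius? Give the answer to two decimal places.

111.67°C

Linear interpolation between the fixed points: C = (-17.5 - 150) × 100 / (0 - 150) = 111.6667°C.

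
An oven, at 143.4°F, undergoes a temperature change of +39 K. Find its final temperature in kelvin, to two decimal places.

374.04 K

Initial temperature in Celsius: (143.4 - 32) × 5/9 = 61.8889°C.
The 39 K change is an interval; Kelvin and Celsius degrees are the same size, so ΔC = +39°C.
Final Celsius temperature: 61.8889 + 39.0000 = 100.8889°C.
In kelvin: 100.8889 + 273.15 = 374.04 K.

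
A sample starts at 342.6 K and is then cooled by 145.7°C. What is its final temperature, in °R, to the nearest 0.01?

Initial temperature in Celsius: 342.6 - 273.15 = 69.4500°C.
Final Celsius temperature: 69.4500 - 145.7000 = -76.2500°C.
In Rankine: -76.2500 × 1.8 + 491.67 = 354.42°R.

354.42°R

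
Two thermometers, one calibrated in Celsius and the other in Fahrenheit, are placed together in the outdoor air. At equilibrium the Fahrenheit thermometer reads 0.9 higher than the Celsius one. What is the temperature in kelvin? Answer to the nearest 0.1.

Let x be the Celsius reading; then the Fahrenheit reading is 1.8·x + 32.
(1.8·x + 32) - x = 0.9  ⇒  (0.8)·x = -31.1  ⇒  x = -38.8750°C.
In kelvin: -38.8750 + 273.15 = 234.3 K.

234.3 K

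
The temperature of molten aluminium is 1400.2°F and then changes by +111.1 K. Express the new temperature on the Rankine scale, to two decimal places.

2059.85°R

Initial temperature in Celsius: (1400.2 - 32) × 5/9 = 760.1111°C.
The 111.1 K change is an interval; Kelvin and Celsius degrees are the same size, so ΔC = +111.1°C.
Final Celsius temperature: 760.1111 + 111.1000 = 871.2111°C.
In Rankine: 871.2111 × 1.8 + 491.67 = 2059.85°R.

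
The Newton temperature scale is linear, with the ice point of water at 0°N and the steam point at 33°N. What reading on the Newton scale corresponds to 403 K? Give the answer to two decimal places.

42.85°N

First in Celsius: 403 - 273.15 = 129.8500°C.
Linearly onto the Newton scale: 0 + (129.8500 / 100) × (33 - 0) = 42.85°N.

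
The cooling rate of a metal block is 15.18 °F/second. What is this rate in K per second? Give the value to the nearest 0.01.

8.43 K/second

Since only a temperature interval is involved, the additive offset between the scales drops out.
A change of 1°F is a change of 5/9 K, so 15.18 × 5/9 = 8.43.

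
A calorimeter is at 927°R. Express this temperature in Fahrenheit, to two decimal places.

In Celsius: (927 - 491.67) × 5/9 = 241.8500°C.
In Fahrenheit: 241.8500 × 1.8 + 32 = 467.33°F.

467.33°F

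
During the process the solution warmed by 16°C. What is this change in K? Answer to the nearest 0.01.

16.00 K

Celsius and kelvin degrees are the same size, so the interval is unchanged: 16.00.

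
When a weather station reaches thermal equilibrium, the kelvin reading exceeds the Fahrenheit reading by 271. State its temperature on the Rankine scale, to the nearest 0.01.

424.51°R

Let x be the Fahrenheit reading; then the kelvin reading is 5/9·x + 255.372.
(5/9·x + 255.372) - x = 271  ⇒  (-4/9)·x = 15.6278  ⇒  x = -35.1625°F.
In Celsius: (-35.1625 - 32) × 5/9 = -37.3125°C.
In Rankine: -37.3125 × 1.8 + 491.67 = 424.51°R.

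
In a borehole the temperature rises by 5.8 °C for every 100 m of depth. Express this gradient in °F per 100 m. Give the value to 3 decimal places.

10.440 °F/100 m

Since only a temperature interval is involved, the additive offset between the scales drops out.
A change of 1°C is a change of 1.8°F, so 5.8 × 1.8 = 10.440.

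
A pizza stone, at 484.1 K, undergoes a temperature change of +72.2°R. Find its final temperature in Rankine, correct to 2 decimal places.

Initial temperature in Celsius: 484.1 - 273.15 = 210.9500°C.
The 72.2°R change is an interval, so only the factor 5/9 applies: +72.2 × 5/9 = +40.1111°C.
Final Celsius temperature: 210.9500 + 40.1111 = 251.0611°C.
In Rankine: 251.0611 × 1.8 + 491.67 = 943.58°R.

943.58°R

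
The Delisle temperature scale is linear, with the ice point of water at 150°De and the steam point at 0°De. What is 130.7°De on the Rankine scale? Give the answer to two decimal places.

Linear interpolation between the fixed points: C = (130.7 - 150) × 100 / (0 - 150) = 12.8667°C.
Then 12.8667 × 1.8 + 491.67 = 514.83°R.

514.83°R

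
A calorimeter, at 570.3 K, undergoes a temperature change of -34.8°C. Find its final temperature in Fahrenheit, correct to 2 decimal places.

504.23°F

Initial temperature in Celsius: 570.3 - 273.15 = 297.1500°C.
Final Celsius temperature: 297.1500 - 34.8000 = 262.3500°C.
In Fahrenheit: 262.3500 × 1.8 + 32 = 504.23°F.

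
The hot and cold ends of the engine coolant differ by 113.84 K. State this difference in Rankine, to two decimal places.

For a temperature interval the offset drops out; only the factor 1.8 applies.
113.84 × 1.8 = 204.91.

204.91°R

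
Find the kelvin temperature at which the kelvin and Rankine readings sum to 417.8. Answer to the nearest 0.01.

Let K be the kelvin reading. The Rankine reading is R = 1.8·K.
Require K + R = 417.8: (2.8)·K = 417.8.
K = (417.8) / (2.8) = 149.21.

149.21 K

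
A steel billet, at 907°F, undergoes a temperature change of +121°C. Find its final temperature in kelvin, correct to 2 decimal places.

880.26 K

Initial temperature in Celsius: (907 - 32) × 5/9 = 486.1111°C.
Final Celsius temperature: 486.1111 + 121.0000 = 607.1111°C.
In kelvin: 607.1111 + 273.15 = 880.26 K.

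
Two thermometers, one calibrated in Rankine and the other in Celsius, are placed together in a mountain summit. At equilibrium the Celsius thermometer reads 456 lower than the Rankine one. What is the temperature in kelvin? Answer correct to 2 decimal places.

228.56 K

Let x be the Rankine reading; then the Celsius reading is 5/9·x - 273.15.
(5/9·x - 273.15) - x = -456  ⇒  (-4/9)·x = -182.85  ⇒  x = 411.4125°R.
In Celsius: (411.4125 - 491.67) × 5/9 = -44.5875°C.
In kelvin: -44.5875 + 273.15 = 228.56 K.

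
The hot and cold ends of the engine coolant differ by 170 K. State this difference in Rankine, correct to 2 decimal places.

306.00°R

For a temperature interval the offset drops out; only the factor 1.8 applies.
170 × 1.8 = 306.00.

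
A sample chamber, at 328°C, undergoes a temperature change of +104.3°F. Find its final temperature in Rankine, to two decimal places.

The 104.3°F change is an interval, so only the factor 5/9 applies: +104.3 × 5/9 = +57.9444°C.
Final Celsius temperature: 328.0000 + 57.9444 = 385.9444°C.
In Rankine: 385.9444 × 1.8 + 491.67 = 1186.37°R.

1186.37°R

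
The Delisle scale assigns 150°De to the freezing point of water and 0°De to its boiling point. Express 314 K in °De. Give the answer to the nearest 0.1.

88.7°De

First in Celsius: 314 - 273.15 = 40.8500°C.
Linearly onto the Delisle scale: 150 + (40.8500 / 100) × (0 - 150) = 88.7°De.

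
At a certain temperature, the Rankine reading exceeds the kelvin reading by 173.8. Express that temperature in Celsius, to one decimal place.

-55.9°C

Let x be the Rankine reading; then the kelvin reading is 5/9·x.
(5/9·x) - x = -173.8  ⇒  (-4/9)·x = -173.8  ⇒  x = 391.0500°R.
In Celsius: (391.05 - 491.67) × 5/9 = -55.9°C.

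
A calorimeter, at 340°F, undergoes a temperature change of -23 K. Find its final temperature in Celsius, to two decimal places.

Initial temperature in Celsius: (340 - 32) × 5/9 = 171.1111°C.
The 23 K change is an interval; Kelvin and Celsius degrees are the same size, so ΔC = -23°C.
Final Celsius temperature: 171.1111 - 23.0000 = 148.1111°C.

148.11°C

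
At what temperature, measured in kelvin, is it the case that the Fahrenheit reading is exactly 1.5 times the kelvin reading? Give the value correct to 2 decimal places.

Let K be the kelvin reading. The Fahrenheit reading is F = 1.8·K - 459.67.
Require F = 1.5·K: 1.8·K - 459.67 = 1.5·K.
(0.3)·K = 459.67  ⇒  K = 1532.23.

1532.23 K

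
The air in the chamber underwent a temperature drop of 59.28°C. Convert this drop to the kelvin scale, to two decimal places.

59.28 K

Celsius and kelvin degrees are the same size, so the interval is unchanged: 59.28.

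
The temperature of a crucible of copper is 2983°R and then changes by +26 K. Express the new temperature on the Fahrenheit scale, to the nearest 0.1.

2570.1°F

Initial temperature in Celsius: (2983 - 491.67) × 5/9 = 1384.0722°C.
The 26 K change is an interval; Kelvin and Celsius degrees are the same size, so ΔC = +26°C.
Final Celsius temperature: 1384.0722 + 26.0000 = 1410.0722°C.
In Fahrenheit: 1410.0722 × 1.8 + 32 = 2570.1°F.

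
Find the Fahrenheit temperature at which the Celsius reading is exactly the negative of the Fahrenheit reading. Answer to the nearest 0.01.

11.43°F

Let F be the Fahrenheit reading. The Celsius reading is C = 5/9·F - 17.7778.
Require C = -1·F: 5/9·F - 17.7778 = -1·F.
(14/9)·F = 17.7778  ⇒  F = 11.43.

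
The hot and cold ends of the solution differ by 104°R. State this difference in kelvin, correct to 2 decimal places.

57.78 K

Only the scale ratio 5/9 matters for a change in temperature.
104 × 5/9 = 57.78.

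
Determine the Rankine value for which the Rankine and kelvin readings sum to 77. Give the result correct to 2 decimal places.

49.50°R

Let R be the Rankine reading. The kelvin reading is K = 5/9·R.
Require R + K = 77: (14/9)·R = 77.
R = (77) / (14/9) = 49.50.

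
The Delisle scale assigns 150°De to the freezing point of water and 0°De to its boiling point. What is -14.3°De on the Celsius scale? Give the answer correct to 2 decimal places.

Linear interpolation between the fixed points: C = (-14.3 - 150) × 100 / (0 - 150) = 109.5333°C.

109.53°C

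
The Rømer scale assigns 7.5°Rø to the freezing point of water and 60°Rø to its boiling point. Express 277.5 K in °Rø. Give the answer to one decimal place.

9.8°Rø

First in Celsius: 277.5 - 273.15 = 4.3500°C.
Linearly onto the Rømer scale: 7.5 + (4.3500 / 100) × (60 - 7.5) = 9.8°Rø.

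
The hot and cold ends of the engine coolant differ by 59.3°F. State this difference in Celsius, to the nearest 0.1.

An interval of 1°F corresponds to 5/9°C.
59.3 × 5/9 = 32.9.

32.9°C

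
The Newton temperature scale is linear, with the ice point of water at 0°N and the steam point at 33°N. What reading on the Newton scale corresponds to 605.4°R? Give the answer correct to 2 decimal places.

20.85°N

First in Celsius: (605.4 - 491.67) × 5/9 = 63.1833°C.
Linearly onto the Newton scale: 0 + (63.1833 / 100) × (33 - 0) = 20.85°N.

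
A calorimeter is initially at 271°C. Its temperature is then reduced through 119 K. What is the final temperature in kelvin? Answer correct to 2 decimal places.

425.15 K

The 119 K change is an interval; Kelvin and Celsius degrees are the same size, so ΔC = -119°C.
Final Celsius temperature: 271.0000 - 119.0000 = 152.0000°C.
In kelvin: 152.0000 + 273.15 = 425.15 K.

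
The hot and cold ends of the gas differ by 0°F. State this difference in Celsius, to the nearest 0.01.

0.00°C

For a temperature interval the offset drops out; only the factor 5/9 applies.
0 × 5/9 = 0.00.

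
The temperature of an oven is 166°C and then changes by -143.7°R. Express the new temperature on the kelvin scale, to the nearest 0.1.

The 143.7°R change is an interval, so only the factor 5/9 applies: -143.7 × 5/9 = -79.8333°C.
Final Celsius temperature: 166.0000 - 79.8333 = 86.1667°C.
In kelvin: 86.1667 + 273.15 = 359.3 K.

359.3 K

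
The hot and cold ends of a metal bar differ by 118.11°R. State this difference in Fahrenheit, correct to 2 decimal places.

Rankine and Fahrenheit degrees are the same size, so the interval is unchanged: 118.11.

118.11°F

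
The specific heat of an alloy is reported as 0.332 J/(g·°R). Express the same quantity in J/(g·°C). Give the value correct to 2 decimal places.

The quantity depends on a temperature interval, so only the ratio of degree sizes applies; the offset between the scales is irrelevant.
A change of 1°C is a change of 1.8°R, so per °C the value is 0.332 × 1.8 = 0.60.

0.60 J/(g·°C)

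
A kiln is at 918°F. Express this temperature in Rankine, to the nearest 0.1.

1377.7°R

In Celsius: (918 - 32) × 5/9 = 492.2222°C.
In Rankine: 492.2222 × 1.8 + 491.67 = 1377.7°R.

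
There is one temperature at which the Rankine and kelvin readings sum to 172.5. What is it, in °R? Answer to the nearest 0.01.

Let R be the Rankine reading. The kelvin reading is K = 5/9·R.
Require R + K = 172.5: (14/9)·R = 172.5.
R = (172.5) / (14/9) = 110.89.

110.89°R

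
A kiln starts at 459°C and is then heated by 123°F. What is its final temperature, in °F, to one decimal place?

The 123°F change is an interval, so only the factor 5/9 applies: +123 × 5/9 = +68.3333°C.
Final Celsius temperature: 459.0000 + 68.3333 = 527.3333°C.
In Fahrenheit: 527.3333 × 1.8 + 32 = 981.2°F.

981.2°F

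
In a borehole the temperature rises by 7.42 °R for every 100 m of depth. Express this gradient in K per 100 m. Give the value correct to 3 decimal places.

The quantity depends on a temperature interval, so only the ratio of degree sizes applies; the offset between the scales is irrelevant.
A change of 1°R is a change of 5/9 K, so 7.42 × 5/9 = 4.122.

4.122 K/100 m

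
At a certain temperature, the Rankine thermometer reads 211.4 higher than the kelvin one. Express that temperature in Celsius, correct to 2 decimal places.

Let x be the kelvin reading; then the Rankine reading is 1.8·x.
(1.8·x) - x = 211.4  ⇒  (0.8)·x = 211.4  ⇒  x = 264.2500 K.
In Celsius: 264.25 - 273.15 = -8.90°C.

-8.90°C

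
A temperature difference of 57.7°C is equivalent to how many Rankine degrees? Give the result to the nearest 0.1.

103.9°R

For a temperature interval the offset drops out; only the factor 1.8 applies.
57.7 × 1.8 = 103.9.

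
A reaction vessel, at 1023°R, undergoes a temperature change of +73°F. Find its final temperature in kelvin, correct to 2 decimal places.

608.89 K

Initial temperature in Celsius: (1023 - 491.67) × 5/9 = 295.1833°C.
The 73°F change is an interval, so only the factor 5/9 applies: +73 × 5/9 = +40.5556°C.
Final Celsius temperature: 295.1833 + 40.5556 = 335.7389°C.
In kelvin: 335.7389 + 273.15 = 608.89 K.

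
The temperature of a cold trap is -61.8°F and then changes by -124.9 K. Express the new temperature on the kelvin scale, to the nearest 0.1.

96.1 K

Initial temperature in Celsius: (-61.8 - 32) × 5/9 = -52.1111°C.
The 124.9 K change is an interval; Kelvin and Celsius degrees are the same size, so ΔC = -124.9°C.
Final Celsius temperature: -52.1111 - 124.9000 = -177.0111°C.
In kelvin: -177.0111 + 273.15 = 96.1 K.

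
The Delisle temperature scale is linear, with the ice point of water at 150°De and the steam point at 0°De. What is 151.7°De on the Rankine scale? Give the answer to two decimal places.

Linear interpolation between the fixed points: C = (151.7 - 150) × 100 / (0 - 150) = -1.1333°C.
Then -1.1333 × 1.8 + 491.67 = 489.63°R.

489.63°R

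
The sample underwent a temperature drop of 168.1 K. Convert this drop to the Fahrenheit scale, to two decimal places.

302.58°F

Only the scale ratio 1.8 matters for a change in temperature.
168.1 × 1.8 = 302.58.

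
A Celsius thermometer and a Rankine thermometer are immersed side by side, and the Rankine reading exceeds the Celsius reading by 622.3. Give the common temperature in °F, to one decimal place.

325.9°F

Let x be the Celsius reading; then the Rankine reading is 1.8·x + 491.67.
(1.8·x + 491.67) - x = 622.3  ⇒  (0.8)·x = 130.63  ⇒  x = 163.2875°C.
In Fahrenheit: 163.2875 × 1.8 + 32 = 325.9°F.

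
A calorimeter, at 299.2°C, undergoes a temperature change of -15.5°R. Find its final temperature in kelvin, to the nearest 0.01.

563.74 K

The 15.5°R change is an interval, so only the factor 5/9 applies: -15.5 × 5/9 = -8.6111°C.
Final Celsius temperature: 299.2000 - 8.6111 = 290.5889°C.
In kelvin: 290.5889 + 273.15 = 563.74 K.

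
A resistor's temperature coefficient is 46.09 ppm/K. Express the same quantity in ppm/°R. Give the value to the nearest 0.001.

Since only a temperature interval is involved, the additive offset between the scales drops out.
A change of 1°R is a change of 5/9 K, so per °R the value is 46.09 × 5/9 = 25.606.

25.606 ppm/°R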